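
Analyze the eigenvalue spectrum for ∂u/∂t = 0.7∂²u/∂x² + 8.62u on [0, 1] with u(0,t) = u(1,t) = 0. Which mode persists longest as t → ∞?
Eigenvalues: λₙ = 0.7n²π²/1² - 8.62.
First three modes:
  n=1: λ₁ = 0.7π² - 8.62 ≈ -1.711
  n=2: λ₂ = 2.8π² - 8.62 ≈ 19.015
  n=3: λ₃ = 6.3π² - 8.62 ≈ 53.559
Since 0.7π² ≈ 6.909 < 8.62, λ₁ < 0.
The n=1 mode grows fastest (−λₙ is largest for n=1) → dominates.
Asymptotic: u ~ c₁ sin(πx/1) e^{1.711t} (exponential growth at rate −λ₁ ≈ 1.711).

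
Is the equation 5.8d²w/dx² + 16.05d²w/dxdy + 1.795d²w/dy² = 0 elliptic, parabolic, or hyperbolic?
Computing B² - 4AC with A = 5.8, B = 16.05, C = 1.795: discriminant = 215.9585 (positive). Answer: hyperbolic.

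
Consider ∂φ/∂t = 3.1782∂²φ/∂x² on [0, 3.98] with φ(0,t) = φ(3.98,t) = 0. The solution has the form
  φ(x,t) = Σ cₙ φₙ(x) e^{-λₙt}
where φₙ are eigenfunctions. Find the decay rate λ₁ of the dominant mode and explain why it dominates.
Eigenvalues: λₙ = 3.1782n²π²/3.98².
First three modes:
  n=1: λ₁ = 3.1782π²/3.98² ≈ 1.98
  n=2: λ₂ = 12.7128π²/3.98² ≈ 7.921 (4× faster decay)
  n=3: λ₃ = 28.6038π²/3.98² ≈ 17.822 (9× faster decay)
As t → ∞, higher modes decay exponentially faster. The n=1 mode dominates: φ ~ c₁ sin(πx/3.98) e^{-λ₁t}.
Decay rate: λ₁ = 3.1782π²/3.98² ≈ 1.98.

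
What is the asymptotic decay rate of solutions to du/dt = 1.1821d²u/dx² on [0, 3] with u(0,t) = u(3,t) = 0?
Eigenvalues: λₙ = 1.1821n²π²/3².
First three modes:
  n=1: λ₁ = 1.1821π²/3² ≈ 1.296
  n=2: λ₂ = 4.7284π²/3² ≈ 5.185 (4× faster decay)
  n=3: λ₃ = 10.6389π²/3² ≈ 11.667 (9× faster decay)
As t → ∞, higher modes decay exponentially faster. The n=1 mode dominates: u ~ c₁ sin(πx/3) e^{-λ₁t}.
Decay rate: λ₁ = 1.1821π²/3² ≈ 1.296.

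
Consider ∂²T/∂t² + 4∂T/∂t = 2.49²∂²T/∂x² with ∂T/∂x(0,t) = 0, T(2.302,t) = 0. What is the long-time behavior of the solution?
As t → ∞, T → 0. Damping (γ=4) dissipates energy; oscillations decay exponentially.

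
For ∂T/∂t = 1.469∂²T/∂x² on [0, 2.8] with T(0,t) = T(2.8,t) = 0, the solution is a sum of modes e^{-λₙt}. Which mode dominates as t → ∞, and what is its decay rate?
Eigenvalues: λₙ = 1.469n²π²/2.8².
First three modes:
  n=1: λ₁ = 1.469π²/2.8² ≈ 1.849
  n=2: λ₂ = 5.876π²/2.8² ≈ 7.397 (4× faster decay)
  n=3: λ₃ = 13.221π²/2.8² ≈ 16.644 (9× faster decay)
As t → ∞, higher modes decay exponentially faster. The n=1 mode dominates: T ~ c₁ sin(πx/2.8) e^{-λ₁t}.
Decay rate: λ₁ = 1.469π²/2.8² ≈ 1.849.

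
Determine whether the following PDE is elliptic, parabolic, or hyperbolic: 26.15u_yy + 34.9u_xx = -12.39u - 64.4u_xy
Rewriting in standard form: 34.9u_xx + 64.4u_xy + 26.15u_yy + 12.39u = 0. Coefficients: A = 34.9, B = 64.4, C = 26.15. B² - 4AC = 496.82, which is positive, so the equation is hyperbolic.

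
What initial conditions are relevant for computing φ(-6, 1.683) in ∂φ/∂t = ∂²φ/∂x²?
The entire real line. The heat equation has infinite propagation speed: any initial disturbance instantly affects all points (though exponentially small far away).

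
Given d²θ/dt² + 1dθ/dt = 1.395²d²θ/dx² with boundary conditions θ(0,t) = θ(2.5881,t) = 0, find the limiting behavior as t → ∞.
θ → 0. Damping (γ=1) dissipates energy; oscillations decay exponentially.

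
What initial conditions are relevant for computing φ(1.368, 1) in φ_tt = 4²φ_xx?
Domain of dependence: [-2.632, 5.368]. Signals travel at speed 4, so data within |x - 1.368| ≤ 4·1 = 4 can reach the point.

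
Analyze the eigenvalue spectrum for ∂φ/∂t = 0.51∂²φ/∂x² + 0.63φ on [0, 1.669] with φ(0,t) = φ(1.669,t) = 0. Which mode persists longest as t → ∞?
Eigenvalues: λₙ = 0.51n²π²/1.669² - 0.63.
First three modes:
  n=1: λ₁ = 0.51π²/1.669² - 0.63 ≈ 1.177
  n=2: λ₂ = 2.04π²/1.669² - 0.63 ≈ 6.598
  n=3: λ₃ = 4.59π²/1.669² - 0.63 ≈ 15.633
Since 0.51π²/1.669² ≈ 1.807 > 0.63, all λₙ > 0.
The n=1 mode decays slowest → dominates as t → ∞.
Asymptotic: φ ~ c₁ sin(πx/1.669) e^{-λ₁t} with decay rate λ₁ ≈ 1.177.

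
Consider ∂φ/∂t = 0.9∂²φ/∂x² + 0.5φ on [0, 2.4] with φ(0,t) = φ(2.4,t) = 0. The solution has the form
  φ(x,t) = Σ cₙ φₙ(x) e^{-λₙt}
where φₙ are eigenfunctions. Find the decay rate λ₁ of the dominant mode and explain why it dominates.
Eigenvalues: λₙ = 0.9n²π²/2.4² - 0.5.
First three modes:
  n=1: λ₁ = 0.9π²/2.4² - 0.5 ≈ 1.042
  n=2: λ₂ = 3.6π²/2.4² - 0.5 ≈ 5.669
  n=3: λ₃ = 8.1π²/2.4² - 0.5 ≈ 13.379
Since 0.9π²/2.4² ≈ 1.542 > 0.5, all λₙ > 0.
The n=1 mode decays slowest → dominates as t → ∞.
Asymptotic: φ ~ c₁ sin(πx/2.4) e^{-λ₁t} with decay rate λ₁ ≈ 1.042.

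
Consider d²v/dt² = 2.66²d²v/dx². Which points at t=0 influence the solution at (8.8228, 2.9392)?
Domain of dependence: [1.004528, 16.641072]. Signals travel at speed 2.66, so data within |x - 8.8228| ≤ 2.66·2.9392 = 7.818272 can reach the point.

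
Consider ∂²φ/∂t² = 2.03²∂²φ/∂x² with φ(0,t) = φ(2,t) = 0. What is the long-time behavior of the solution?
As t → ∞, φ oscillates (no decay). Energy is conserved; the solution oscillates indefinitely as standing waves.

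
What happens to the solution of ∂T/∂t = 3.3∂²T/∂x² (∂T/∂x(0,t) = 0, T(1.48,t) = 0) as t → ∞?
T → 0. Heat escapes through the Dirichlet boundary.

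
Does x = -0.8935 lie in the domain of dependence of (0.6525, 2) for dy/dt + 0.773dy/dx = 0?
Yes. The characteristic through (0.6525, 2) passes through x = -0.8935.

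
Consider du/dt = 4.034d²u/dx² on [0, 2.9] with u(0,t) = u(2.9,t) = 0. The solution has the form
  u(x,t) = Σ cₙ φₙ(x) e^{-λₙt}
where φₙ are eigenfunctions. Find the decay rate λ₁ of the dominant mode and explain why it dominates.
Eigenvalues: λₙ = 4.034n²π²/2.9².
First three modes:
  n=1: λ₁ = 4.034π²/2.9² ≈ 4.734
  n=2: λ₂ = 16.136π²/2.9² ≈ 18.936 (4× faster decay)
  n=3: λ₃ = 36.306π²/2.9² ≈ 42.607 (9× faster decay)
As t → ∞, higher modes decay exponentially faster. The n=1 mode dominates: u ~ c₁ sin(πx/2.9) e^{-λ₁t}.
Decay rate: λ₁ = 4.034π²/2.9² ≈ 4.734.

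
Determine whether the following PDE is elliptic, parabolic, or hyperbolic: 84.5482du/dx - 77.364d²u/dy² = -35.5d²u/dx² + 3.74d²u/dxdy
Rewriting in standard form: 35.5d²u/dx² - 3.74d²u/dxdy - 77.364d²u/dy² + 84.5482du/dx = 0. Coefficients: A = 35.5, B = -3.74, C = -77.364. B² - 4AC = 10999.6756, which is positive, so the equation is hyperbolic.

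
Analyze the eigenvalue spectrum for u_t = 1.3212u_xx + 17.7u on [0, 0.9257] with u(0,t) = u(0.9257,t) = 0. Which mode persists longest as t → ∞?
Eigenvalues: λₙ = 1.3212n²π²/0.9257² - 17.7.
First three modes:
  n=1: λ₁ = 1.3212π²/0.9257² - 17.7 ≈ -2.483
  n=2: λ₂ = 5.2848π²/0.9257² - 17.7 ≈ 43.168
  n=3: λ₃ = 11.8908π²/0.9257² - 17.7 ≈ 119.253
Since 1.3212π²/0.9257² ≈ 15.217 < 17.7, λ₁ < 0.
The n=1 mode grows fastest (−λₙ is largest for n=1) → dominates.
Asymptotic: u ~ c₁ sin(πx/0.9257) e^{2.483t} (exponential growth at rate −λ₁ ≈ 2.483).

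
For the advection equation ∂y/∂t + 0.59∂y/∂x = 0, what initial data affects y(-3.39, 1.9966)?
A single point: x = -4.567994. The characteristic through (-3.39, 1.9966) is x - 0.59t = const, so x = -3.39 - 0.59·1.9966 = -4.567994.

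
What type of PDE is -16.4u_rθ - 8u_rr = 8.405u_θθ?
Rewriting in standard form: -8u_rr - 16.4u_rθ - 8.405u_θθ = 0. With A = -8, B = -16.4, C = -8.405, the discriminant is 0. This is a parabolic PDE.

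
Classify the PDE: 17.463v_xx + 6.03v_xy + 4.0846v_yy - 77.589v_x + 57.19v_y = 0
A = 17.463, B = 6.03, C = 4.0846. Discriminant B² - 4AC = -248.9565792. Since -248.9565792 < 0, elliptic.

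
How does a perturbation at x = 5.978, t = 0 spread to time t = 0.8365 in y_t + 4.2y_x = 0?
At x = 9.4913. The characteristic carries data from (5.978, 0) to (9.4913, 0.8365).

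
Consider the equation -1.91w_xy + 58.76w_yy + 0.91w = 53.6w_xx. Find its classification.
Rewriting in standard form: -53.6w_xx - 1.91w_xy + 58.76w_yy + 0.91w = 0. Hyperbolic. (A = -53.6, B = -1.91, C = 58.76 gives B² - 4AC = 12601.7921.)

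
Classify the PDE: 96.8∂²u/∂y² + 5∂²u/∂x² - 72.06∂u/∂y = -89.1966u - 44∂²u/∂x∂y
Rewriting in standard form: 5∂²u/∂x² + 44∂²u/∂x∂y + 96.8∂²u/∂y² - 72.06∂u/∂y + 89.1966u = 0. A = 5, B = 44, C = 96.8. Discriminant B² - 4AC = 0. Since 0 = 0, parabolic.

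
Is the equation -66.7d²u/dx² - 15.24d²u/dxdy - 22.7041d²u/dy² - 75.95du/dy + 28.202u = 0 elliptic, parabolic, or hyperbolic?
Computing B² - 4AC with A = -66.7, B = -15.24, C = -22.7041: discriminant = -5825.19628 (negative). Answer: elliptic.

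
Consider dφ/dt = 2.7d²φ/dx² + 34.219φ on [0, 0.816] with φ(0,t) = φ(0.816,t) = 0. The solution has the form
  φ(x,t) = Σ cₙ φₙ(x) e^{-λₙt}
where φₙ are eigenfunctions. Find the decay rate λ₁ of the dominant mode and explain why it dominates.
Eigenvalues: λₙ = 2.7n²π²/0.816² - 34.219.
First three modes:
  n=1: λ₁ = 2.7π²/0.816² - 34.219 ≈ 5.802
  n=2: λ₂ = 10.8π²/0.816² - 34.219 ≈ 125.863
  n=3: λ₃ = 24.3π²/0.816² - 34.219 ≈ 325.966
Since 2.7π²/0.816² ≈ 40.021 > 34.219, all λₙ > 0.
The n=1 mode decays slowest → dominates as t → ∞.
Asymptotic: φ ~ c₁ sin(πx/0.816) e^{-λ₁t} with decay rate λ₁ ≈ 5.802.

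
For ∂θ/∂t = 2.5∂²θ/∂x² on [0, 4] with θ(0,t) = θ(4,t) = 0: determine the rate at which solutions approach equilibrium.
Eigenvalues: λₙ = 2.5n²π²/4².
First three modes:
  n=1: λ₁ = 2.5π²/4² ≈ 1.542
  n=2: λ₂ = 10π²/4² ≈ 6.169 (4× faster decay)
  n=3: λ₃ = 22.5π²/4² ≈ 13.879 (9× faster decay)
As t → ∞, higher modes decay exponentially faster. The n=1 mode dominates: θ ~ c₁ sin(πx/4) e^{-λ₁t}.
Decay rate: λ₁ = 2.5π²/4² ≈ 1.542.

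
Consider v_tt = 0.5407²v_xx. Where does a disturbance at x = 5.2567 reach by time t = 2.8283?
Domain of influence: [3.72743819, 6.78596181]. Data at x = 5.2567 spreads outward at speed 0.5407.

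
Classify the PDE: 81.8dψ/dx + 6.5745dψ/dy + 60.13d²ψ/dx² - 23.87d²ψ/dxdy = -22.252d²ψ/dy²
Rewriting in standard form: 60.13d²ψ/dx² - 23.87d²ψ/dxdy + 22.252d²ψ/dy² + 81.8dψ/dx + 6.5745dψ/dy = 0. A = 60.13, B = -23.87, C = 22.252. Discriminant B² - 4AC = -4782.27414. Since -4782.27414 < 0, elliptic.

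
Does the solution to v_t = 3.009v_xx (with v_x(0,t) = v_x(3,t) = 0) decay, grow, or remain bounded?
v → constant (steady state). Heat is conserved (no flux at boundaries); solution approaches the spatial average.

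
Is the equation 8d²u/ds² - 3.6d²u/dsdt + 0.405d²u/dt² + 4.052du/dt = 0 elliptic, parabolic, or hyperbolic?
Computing B² - 4AC with A = 8, B = -3.6, C = 0.405: discriminant = 0 (zero). Answer: parabolic.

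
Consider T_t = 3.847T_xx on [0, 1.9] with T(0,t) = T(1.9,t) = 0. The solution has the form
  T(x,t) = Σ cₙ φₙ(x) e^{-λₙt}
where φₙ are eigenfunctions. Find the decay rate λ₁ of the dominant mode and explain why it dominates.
Eigenvalues: λₙ = 3.847n²π²/1.9².
First three modes:
  n=1: λ₁ = 3.847π²/1.9² ≈ 10.518
  n=2: λ₂ = 15.388π²/1.9² ≈ 42.07 (4× faster decay)
  n=3: λ₃ = 34.623π²/1.9² ≈ 94.658 (9× faster decay)
As t → ∞, higher modes decay exponentially faster. The n=1 mode dominates: T ~ c₁ sin(πx/1.9) e^{-λ₁t}.
Decay rate: λ₁ = 3.847π²/1.9² ≈ 10.518.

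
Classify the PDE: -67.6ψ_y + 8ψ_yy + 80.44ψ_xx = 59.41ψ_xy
Rewriting in standard form: 80.44ψ_xx - 59.41ψ_xy + 8ψ_yy - 67.6ψ_y = 0. A = 80.44, B = -59.41, C = 8. Discriminant B² - 4AC = 955.4681. Since 955.4681 > 0, hyperbolic.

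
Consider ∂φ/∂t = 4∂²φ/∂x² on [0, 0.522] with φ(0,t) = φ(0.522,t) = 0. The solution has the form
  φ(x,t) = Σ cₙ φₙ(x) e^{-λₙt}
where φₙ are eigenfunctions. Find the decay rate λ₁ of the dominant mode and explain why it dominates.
Eigenvalues: λₙ = 4n²π²/0.522².
First three modes:
  n=1: λ₁ = 4π²/0.522² ≈ 144.883
  n=2: λ₂ = 16π²/0.522² ≈ 579.534 (4× faster decay)
  n=3: λ₃ = 36π²/0.522² ≈ 1303.951 (9× faster decay)
As t → ∞, higher modes decay exponentially faster. The n=1 mode dominates: φ ~ c₁ sin(πx/0.522) e^{-λ₁t}.
Decay rate: λ₁ = 4π²/0.522² ≈ 144.883.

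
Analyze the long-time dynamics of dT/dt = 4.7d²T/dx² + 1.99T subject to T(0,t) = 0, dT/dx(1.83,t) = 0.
Long-time behavior: T → 0. Diffusion dominates reaction (r=1.99 < κπ²/(4L²)≈3.46); solution decays.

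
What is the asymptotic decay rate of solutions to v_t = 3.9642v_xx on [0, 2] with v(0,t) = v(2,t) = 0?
Eigenvalues: λₙ = 3.9642n²π²/2².
First three modes:
  n=1: λ₁ = 3.9642π²/2² ≈ 9.781
  n=2: λ₂ = 15.8568π²/2² ≈ 39.125 (4× faster decay)
  n=3: λ₃ = 35.6778π²/2² ≈ 88.031 (9× faster decay)
As t → ∞, higher modes decay exponentially faster. The n=1 mode dominates: v ~ c₁ sin(πx/2) e^{-λ₁t}.
Decay rate: λ₁ = 3.9642π²/2² ≈ 9.781.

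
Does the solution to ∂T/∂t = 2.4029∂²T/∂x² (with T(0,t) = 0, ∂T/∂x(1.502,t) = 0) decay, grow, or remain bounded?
T → 0. Heat escapes through the Dirichlet boundary.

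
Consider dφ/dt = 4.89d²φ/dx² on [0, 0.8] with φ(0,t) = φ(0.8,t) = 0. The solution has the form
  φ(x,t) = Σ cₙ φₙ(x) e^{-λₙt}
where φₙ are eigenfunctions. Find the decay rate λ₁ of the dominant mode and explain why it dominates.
Eigenvalues: λₙ = 4.89n²π²/0.8².
First three modes:
  n=1: λ₁ = 4.89π²/0.8² ≈ 75.41
  n=2: λ₂ = 19.56π²/0.8² ≈ 301.64 (4× faster decay)
  n=3: λ₃ = 44.01π²/0.8² ≈ 678.69 (9× faster decay)
As t → ∞, higher modes decay exponentially faster. The n=1 mode dominates: φ ~ c₁ sin(πx/0.8) e^{-λ₁t}.
Decay rate: λ₁ = 4.89π²/0.8² ≈ 75.41.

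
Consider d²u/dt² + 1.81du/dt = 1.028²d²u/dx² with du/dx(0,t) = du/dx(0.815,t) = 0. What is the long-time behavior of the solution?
As t → ∞, u → constant (steady state). Damping (γ=1.81) dissipates the nonconstant modes; with Neumann BCs the spatial average obeys M''+γM'=0 and tends to a finite limit.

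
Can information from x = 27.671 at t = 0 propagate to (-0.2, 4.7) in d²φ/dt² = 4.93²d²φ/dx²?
No. The domain of dependence is [-23.371, 22.971], and 27.671 is outside this interval.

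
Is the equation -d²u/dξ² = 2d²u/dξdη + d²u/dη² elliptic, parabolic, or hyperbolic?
Rewriting in standard form: -d²u/dξ² - 2d²u/dξdη - d²u/dη² = 0. Computing B² - 4AC with A = -1, B = -2, C = -1: discriminant = 0 (zero). Answer: parabolic.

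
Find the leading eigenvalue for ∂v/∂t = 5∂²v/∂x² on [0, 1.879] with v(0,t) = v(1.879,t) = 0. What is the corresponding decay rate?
Eigenvalues: λₙ = 5n²π²/1.879².
First three modes:
  n=1: λ₁ = 5π²/1.879² ≈ 13.977
  n=2: λ₂ = 20π²/1.879² ≈ 55.908 (4× faster decay)
  n=3: λ₃ = 45π²/1.879² ≈ 125.794 (9× faster decay)
As t → ∞, higher modes decay exponentially faster. The n=1 mode dominates: v ~ c₁ sin(πx/1.879) e^{-λ₁t}.
Decay rate: λ₁ = 5π²/1.879² ≈ 13.977.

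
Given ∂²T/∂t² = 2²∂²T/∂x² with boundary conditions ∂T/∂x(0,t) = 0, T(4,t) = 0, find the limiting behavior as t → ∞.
T oscillates (no decay). Energy is conserved; the solution oscillates indefinitely as standing waves.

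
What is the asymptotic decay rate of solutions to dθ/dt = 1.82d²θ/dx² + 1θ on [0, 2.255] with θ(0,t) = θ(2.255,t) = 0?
Eigenvalues: λₙ = 1.82n²π²/2.255² - 1.
First three modes:
  n=1: λ₁ = 1.82π²/2.255² - 1 ≈ 2.532
  n=2: λ₂ = 7.28π²/2.255² - 1 ≈ 13.13
  n=3: λ₃ = 16.38π²/2.255² - 1 ≈ 30.792
Since 1.82π²/2.255² ≈ 3.532 > 1, all λₙ > 0.
The n=1 mode decays slowest → dominates as t → ∞.
Asymptotic: θ ~ c₁ sin(πx/2.255) e^{-λ₁t} with decay rate λ₁ ≈ 2.532.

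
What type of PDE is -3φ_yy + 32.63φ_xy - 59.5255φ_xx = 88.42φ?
Rewriting in standard form: -59.5255φ_xx + 32.63φ_xy - 3φ_yy - 88.42φ = 0. With A = -59.5255, B = 32.63, C = -3, the discriminant is 350.4109. This is a hyperbolic PDE.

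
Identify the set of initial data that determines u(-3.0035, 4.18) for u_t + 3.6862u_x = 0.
A single point: x = -18.411816. The characteristic through (-3.0035, 4.18) is x - 3.6862t = const, so x = -3.0035 - 3.6862·4.18 = -18.411816.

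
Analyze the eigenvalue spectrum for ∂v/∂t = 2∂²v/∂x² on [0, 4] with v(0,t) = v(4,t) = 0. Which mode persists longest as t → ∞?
Eigenvalues: λₙ = 2n²π²/4².
First three modes:
  n=1: λ₁ = 2π²/4² ≈ 1.234
  n=2: λ₂ = 8π²/4² ≈ 4.935 (4× faster decay)
  n=3: λ₃ = 18π²/4² ≈ 11.103 (9× faster decay)
As t → ∞, higher modes decay exponentially faster. The n=1 mode dominates: v ~ c₁ sin(πx/4) e^{-λ₁t}.
Decay rate: λ₁ = 2π²/4² ≈ 1.234.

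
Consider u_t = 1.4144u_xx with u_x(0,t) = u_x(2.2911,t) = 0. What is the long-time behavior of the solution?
As t → ∞, u → constant (steady state). Heat is conserved (no flux at boundaries); solution approaches the spatial average.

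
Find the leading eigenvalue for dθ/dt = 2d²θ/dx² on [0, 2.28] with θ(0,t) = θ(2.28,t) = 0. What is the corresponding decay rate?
Eigenvalues: λₙ = 2n²π²/2.28².
First three modes:
  n=1: λ₁ = 2π²/2.28² ≈ 3.797
  n=2: λ₂ = 8π²/2.28² ≈ 15.189 (4× faster decay)
  n=3: λ₃ = 18π²/2.28² ≈ 34.175 (9× faster decay)
As t → ∞, higher modes decay exponentially faster. The n=1 mode dominates: θ ~ c₁ sin(πx/2.28) e^{-λ₁t}.
Decay rate: λ₁ = 2π²/2.28² ≈ 3.797.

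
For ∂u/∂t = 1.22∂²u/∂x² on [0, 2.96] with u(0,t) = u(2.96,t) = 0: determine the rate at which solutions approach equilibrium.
Eigenvalues: λₙ = 1.22n²π²/2.96².
First three modes:
  n=1: λ₁ = 1.22π²/2.96² ≈ 1.374
  n=2: λ₂ = 4.88π²/2.96² ≈ 5.497 (4× faster decay)
  n=3: λ₃ = 10.98π²/2.96² ≈ 12.369 (9× faster decay)
As t → ∞, higher modes decay exponentially faster. The n=1 mode dominates: u ~ c₁ sin(πx/2.96) e^{-λ₁t}.
Decay rate: λ₁ = 1.22π²/2.96² ≈ 1.374.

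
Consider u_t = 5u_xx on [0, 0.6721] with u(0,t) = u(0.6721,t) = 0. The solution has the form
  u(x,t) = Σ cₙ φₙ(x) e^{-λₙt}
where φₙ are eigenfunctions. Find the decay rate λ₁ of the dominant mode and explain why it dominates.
Eigenvalues: λₙ = 5n²π²/0.6721².
First three modes:
  n=1: λ₁ = 5π²/0.6721² ≈ 109.245
  n=2: λ₂ = 20π²/0.6721² ≈ 436.98 (4× faster decay)
  n=3: λ₃ = 45π²/0.6721² ≈ 983.206 (9× faster decay)
As t → ∞, higher modes decay exponentially faster. The n=1 mode dominates: u ~ c₁ sin(πx/0.6721) e^{-λ₁t}.
Decay rate: λ₁ = 5π²/0.6721² ≈ 109.245.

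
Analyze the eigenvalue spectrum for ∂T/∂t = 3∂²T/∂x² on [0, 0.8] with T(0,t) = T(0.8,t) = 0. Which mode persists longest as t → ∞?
Eigenvalues: λₙ = 3n²π²/0.8².
First three modes:
  n=1: λ₁ = 3π²/0.8² ≈ 46.264
  n=2: λ₂ = 12π²/0.8² ≈ 185.055 (4× faster decay)
  n=3: λ₃ = 27π²/0.8² ≈ 416.374 (9× faster decay)
As t → ∞, higher modes decay exponentially faster. The n=1 mode dominates: T ~ c₁ sin(πx/0.8) e^{-λ₁t}.
Decay rate: λ₁ = 3π²/0.8² ≈ 46.264.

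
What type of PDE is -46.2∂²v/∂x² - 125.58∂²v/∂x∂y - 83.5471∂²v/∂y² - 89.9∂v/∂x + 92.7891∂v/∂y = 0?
With A = -46.2, B = -125.58, C = -83.5471, the discriminant is 330.83232. This is a hyperbolic PDE.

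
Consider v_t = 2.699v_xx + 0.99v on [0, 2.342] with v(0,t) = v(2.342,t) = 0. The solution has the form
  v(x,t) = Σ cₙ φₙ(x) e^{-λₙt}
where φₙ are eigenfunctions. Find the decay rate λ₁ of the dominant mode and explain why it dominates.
Eigenvalues: λₙ = 2.699n²π²/2.342² - 0.99.
First three modes:
  n=1: λ₁ = 2.699π²/2.342² - 0.99 ≈ 3.867
  n=2: λ₂ = 10.796π²/2.342² - 0.99 ≈ 18.436
  n=3: λ₃ = 24.291π²/2.342² - 0.99 ≈ 42.719
Since 2.699π²/2.342² ≈ 4.857 > 0.99, all λₙ > 0.
The n=1 mode decays slowest → dominates as t → ∞.
Asymptotic: v ~ c₁ sin(πx/2.342) e^{-λ₁t} with decay rate λ₁ ≈ 3.867.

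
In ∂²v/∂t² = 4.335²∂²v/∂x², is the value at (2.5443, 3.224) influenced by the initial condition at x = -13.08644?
No. The domain of dependence is [-11.43174, 16.52034], and -13.08644 is outside this interval.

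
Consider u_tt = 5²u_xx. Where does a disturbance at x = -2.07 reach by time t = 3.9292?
Domain of influence: [-21.716, 17.576]. Data at x = -2.07 spreads outward at speed 5.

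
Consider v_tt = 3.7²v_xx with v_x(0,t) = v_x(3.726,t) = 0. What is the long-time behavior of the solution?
As t → ∞, v oscillates about a mean that drifts linearly in t (generically unbounded; no decay). There is no damping, so the nonconstant modes persist as standing waves (energy conserved, no decay). But with Neumann conditions at both ends the constant mode has eigenvalue 0: the spatial mean M(t) of v satisfies M'' = 0, so M(t) = M(0) + M'(0)·t. Unless the initial velocity has zero mean (∫v_t(x,0)dx = 0), the solution grows linearly in t (unbounded, though not exponentially); if it does have zero mean, the solution stays bounded and simply oscillates.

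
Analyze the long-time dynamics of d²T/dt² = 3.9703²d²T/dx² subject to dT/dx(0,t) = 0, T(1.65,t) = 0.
Long-time behavior: T oscillates (no decay). Energy is conserved; the solution oscillates indefinitely as standing waves.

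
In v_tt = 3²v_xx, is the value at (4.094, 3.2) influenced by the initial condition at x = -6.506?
No. The domain of dependence is [-5.506, 13.694], and -6.506 is outside this interval.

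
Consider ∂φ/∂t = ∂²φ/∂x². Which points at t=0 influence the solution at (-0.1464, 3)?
The entire real line. The heat equation has infinite propagation speed: any initial disturbance instantly affects all points (though exponentially small far away).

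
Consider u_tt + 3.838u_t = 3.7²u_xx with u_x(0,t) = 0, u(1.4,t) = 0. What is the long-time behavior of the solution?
As t → ∞, u → 0. Damping (γ=3.838) dissipates energy; oscillations decay exponentially.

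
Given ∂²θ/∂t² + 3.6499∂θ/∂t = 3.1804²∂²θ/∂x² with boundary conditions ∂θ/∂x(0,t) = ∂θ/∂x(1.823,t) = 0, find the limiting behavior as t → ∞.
θ → constant (steady state). Damping (γ=3.6499) dissipates the nonconstant modes; with Neumann BCs the spatial average obeys M''+γM'=0 and tends to a finite limit.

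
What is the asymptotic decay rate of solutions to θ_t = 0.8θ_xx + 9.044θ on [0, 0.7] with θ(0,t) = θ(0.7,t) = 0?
Eigenvalues: λₙ = 0.8n²π²/0.7² - 9.044.
First three modes:
  n=1: λ₁ = 0.8π²/0.7² - 9.044 ≈ 7.07
  n=2: λ₂ = 3.2π²/0.7² - 9.044 ≈ 55.411
  n=3: λ₃ = 7.2π²/0.7² - 9.044 ≈ 135.979
Since 0.8π²/0.7² ≈ 16.114 > 9.044, all λₙ > 0.
The n=1 mode decays slowest → dominates as t → ∞.
Asymptotic: θ ~ c₁ sin(πx/0.7) e^{-λ₁t} with decay rate λ₁ ≈ 7.07.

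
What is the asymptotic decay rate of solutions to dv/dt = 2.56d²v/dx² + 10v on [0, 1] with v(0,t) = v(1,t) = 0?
Eigenvalues: λₙ = 2.56n²π²/1² - 10.
First three modes:
  n=1: λ₁ = 2.56π² - 10 ≈ 15.266
  n=2: λ₂ = 10.24π² - 10 ≈ 91.065
  n=3: λ₃ = 23.04π² - 10 ≈ 217.396
Since 2.56π² ≈ 25.266 > 10, all λₙ > 0.
The n=1 mode decays slowest → dominates as t → ∞.
Asymptotic: v ~ c₁ sin(πx/1) e^{-λ₁t} with decay rate λ₁ ≈ 15.266.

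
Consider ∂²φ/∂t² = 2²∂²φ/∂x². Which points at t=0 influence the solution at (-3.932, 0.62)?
Domain of dependence: [-5.172, -2.692]. Signals travel at speed 2, so data within |x - -3.932| ≤ 2·0.62 = 1.24 can reach the point.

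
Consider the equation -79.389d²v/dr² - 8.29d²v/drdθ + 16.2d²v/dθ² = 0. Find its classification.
Hyperbolic. (A = -79.389, B = -8.29, C = 16.2 gives B² - 4AC = 5213.1313.)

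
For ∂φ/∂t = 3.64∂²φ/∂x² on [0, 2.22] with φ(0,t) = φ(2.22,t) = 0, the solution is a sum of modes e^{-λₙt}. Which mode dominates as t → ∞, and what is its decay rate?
Eigenvalues: λₙ = 3.64n²π²/2.22².
First three modes:
  n=1: λ₁ = 3.64π²/2.22² ≈ 7.289
  n=2: λ₂ = 14.56π²/2.22² ≈ 29.158 (4× faster decay)
  n=3: λ₃ = 32.76π²/2.22² ≈ 65.605 (9× faster decay)
As t → ∞, higher modes decay exponentially faster. The n=1 mode dominates: φ ~ c₁ sin(πx/2.22) e^{-λ₁t}.
Decay rate: λ₁ = 3.64π²/2.22² ≈ 7.289.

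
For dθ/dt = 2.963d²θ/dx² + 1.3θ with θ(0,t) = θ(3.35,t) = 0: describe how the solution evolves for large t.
θ → 0. Diffusion dominates reaction (r=1.3 < κπ²/L²≈2.61); solution decays.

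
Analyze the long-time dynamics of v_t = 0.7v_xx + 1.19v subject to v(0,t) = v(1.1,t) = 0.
Long-time behavior: v → 0. Diffusion dominates reaction (r=1.19 < κπ²/L²≈5.71); solution decays.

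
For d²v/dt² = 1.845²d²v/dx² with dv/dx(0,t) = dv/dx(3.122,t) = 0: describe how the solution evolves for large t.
v oscillates about a mean that drifts linearly in t (generically unbounded; no decay). There is no damping, so the nonconstant modes persist as standing waves (energy conserved, no decay). But with Neumann conditions at both ends the constant mode has eigenvalue 0: the spatial mean M(t) of v satisfies M'' = 0, so M(t) = M(0) + M'(0)·t. Unless the initial velocity has zero mean (∫v_t(x,0)dx = 0), the solution grows linearly in t (unbounded, though not exponentially); if it does have zero mean, the solution stays bounded and simply oscillates.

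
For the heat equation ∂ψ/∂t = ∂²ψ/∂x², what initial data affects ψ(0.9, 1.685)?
The entire real line. The heat equation has infinite propagation speed: any initial disturbance instantly affects all points (though exponentially small far away).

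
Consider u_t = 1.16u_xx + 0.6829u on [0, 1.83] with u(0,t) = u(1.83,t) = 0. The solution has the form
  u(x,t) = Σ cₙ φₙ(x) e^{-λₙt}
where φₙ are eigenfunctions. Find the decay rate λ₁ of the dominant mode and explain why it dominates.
Eigenvalues: λₙ = 1.16n²π²/1.83² - 0.6829.
First three modes:
  n=1: λ₁ = 1.16π²/1.83² - 0.6829 ≈ 2.736
  n=2: λ₂ = 4.64π²/1.83² - 0.6829 ≈ 12.992
  n=3: λ₃ = 10.44π²/1.83² - 0.6829 ≈ 30.085
Since 1.16π²/1.83² ≈ 3.419 > 0.6829, all λₙ > 0.
The n=1 mode decays slowest → dominates as t → ∞.
Asymptotic: u ~ c₁ sin(πx/1.83) e^{-λ₁t} with decay rate λ₁ ≈ 2.736.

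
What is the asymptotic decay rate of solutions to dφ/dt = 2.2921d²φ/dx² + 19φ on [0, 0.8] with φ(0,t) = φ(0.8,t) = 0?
Eigenvalues: λₙ = 2.2921n²π²/0.8² - 19.
First three modes:
  n=1: λ₁ = 2.2921π²/0.8² - 19 ≈ 16.347
  n=2: λ₂ = 9.1684π²/0.8² - 19 ≈ 122.388
  n=3: λ₃ = 20.6289π²/0.8² - 19 ≈ 299.124
Since 2.2921π²/0.8² ≈ 35.347 > 19, all λₙ > 0.
The n=1 mode decays slowest → dominates as t → ∞.
Asymptotic: φ ~ c₁ sin(πx/0.8) e^{-λ₁t} with decay rate λ₁ ≈ 16.347.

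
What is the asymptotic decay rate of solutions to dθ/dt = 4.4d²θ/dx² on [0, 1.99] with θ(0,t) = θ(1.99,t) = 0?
Eigenvalues: λₙ = 4.4n²π²/1.99².
First three modes:
  n=1: λ₁ = 4.4π²/1.99² ≈ 10.966
  n=2: λ₂ = 17.6π²/1.99² ≈ 43.864 (4× faster decay)
  n=3: λ₃ = 39.6π²/1.99² ≈ 98.694 (9× faster decay)
As t → ∞, higher modes decay exponentially faster. The n=1 mode dominates: θ ~ c₁ sin(πx/1.99) e^{-λ₁t}.
Decay rate: λ₁ = 4.4π²/1.99² ≈ 10.966.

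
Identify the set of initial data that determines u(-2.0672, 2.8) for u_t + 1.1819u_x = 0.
A single point: x = -5.37652. The characteristic through (-2.0672, 2.8) is x - 1.1819t = const, so x = -2.0672 - 1.1819·2.8 = -5.37652.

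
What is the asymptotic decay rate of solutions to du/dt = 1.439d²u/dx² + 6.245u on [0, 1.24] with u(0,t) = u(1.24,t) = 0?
Eigenvalues: λₙ = 1.439n²π²/1.24² - 6.245.
First three modes:
  n=1: λ₁ = 1.439π²/1.24² - 6.245 ≈ 2.992
  n=2: λ₂ = 5.756π²/1.24² - 6.245 ≈ 30.702
  n=3: λ₃ = 12.951π²/1.24² - 6.245 ≈ 76.885
Since 1.439π²/1.24² ≈ 9.237 > 6.245, all λₙ > 0.
The n=1 mode decays slowest → dominates as t → ∞.
Asymptotic: u ~ c₁ sin(πx/1.24) e^{-λ₁t} with decay rate λ₁ ≈ 2.992.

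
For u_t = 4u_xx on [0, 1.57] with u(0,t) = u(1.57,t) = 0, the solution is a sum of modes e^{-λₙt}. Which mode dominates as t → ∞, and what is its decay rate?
Eigenvalues: λₙ = 4n²π²/1.57².
First three modes:
  n=1: λ₁ = 4π²/1.57² ≈ 16.016
  n=2: λ₂ = 16π²/1.57² ≈ 64.065 (4× faster decay)
  n=3: λ₃ = 36π²/1.57² ≈ 144.146 (9× faster decay)
As t → ∞, higher modes decay exponentially faster. The n=1 mode dominates: u ~ c₁ sin(πx/1.57) e^{-λ₁t}.
Decay rate: λ₁ = 4π²/1.57² ≈ 16.016.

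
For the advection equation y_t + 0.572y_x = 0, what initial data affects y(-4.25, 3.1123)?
A single point: x = -6.0302356. The characteristic through (-4.25, 3.1123) is x - 0.572t = const, so x = -4.25 - 0.572·3.1123 = -6.0302356.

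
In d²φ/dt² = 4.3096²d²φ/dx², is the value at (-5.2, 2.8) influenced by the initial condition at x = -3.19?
Yes. The domain of dependence is [-17.26688, 6.86688], and -3.19 ∈ [-17.26688, 6.86688].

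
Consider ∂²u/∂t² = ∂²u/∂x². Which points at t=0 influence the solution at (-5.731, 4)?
Domain of dependence: [-9.731, -1.731]. Signals travel at speed 1, so data within |x - -5.731| ≤ 1·4 = 4 can reach the point.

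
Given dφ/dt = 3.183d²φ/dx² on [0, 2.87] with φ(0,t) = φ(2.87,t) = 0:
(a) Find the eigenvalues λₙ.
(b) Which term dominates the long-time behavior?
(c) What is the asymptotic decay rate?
Eigenvalues: λₙ = 3.183n²π²/2.87².
First three modes:
  n=1: λ₁ = 3.183π²/2.87² ≈ 3.814
  n=2: λ₂ = 12.732π²/2.87² ≈ 15.256 (4× faster decay)
  n=3: λ₃ = 28.647π²/2.87² ≈ 34.325 (9× faster decay)
As t → ∞, higher modes decay exponentially faster. The n=1 mode dominates: φ ~ c₁ sin(πx/2.87) e^{-λ₁t}.
Decay rate: λ₁ = 3.183π²/2.87² ≈ 3.814.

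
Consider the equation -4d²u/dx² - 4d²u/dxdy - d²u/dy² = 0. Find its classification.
Parabolic. (A = -4, B = -4, C = -1 gives B² - 4AC = 0.)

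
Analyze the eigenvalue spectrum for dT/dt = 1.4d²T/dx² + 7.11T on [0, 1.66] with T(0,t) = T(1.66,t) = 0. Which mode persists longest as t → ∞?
Eigenvalues: λₙ = 1.4n²π²/1.66² - 7.11.
First three modes:
  n=1: λ₁ = 1.4π²/1.66² - 7.11 ≈ -2.096
  n=2: λ₂ = 5.6π²/1.66² - 7.11 ≈ 12.947
  n=3: λ₃ = 12.6π²/1.66² - 7.11 ≈ 38.019
Since 1.4π²/1.66² ≈ 5.014 < 7.11, λ₁ < 0.
The n=1 mode grows fastest (−λₙ is largest for n=1) → dominates.
Asymptotic: T ~ c₁ sin(πx/1.66) e^{2.096t} (exponential growth at rate −λ₁ ≈ 2.096).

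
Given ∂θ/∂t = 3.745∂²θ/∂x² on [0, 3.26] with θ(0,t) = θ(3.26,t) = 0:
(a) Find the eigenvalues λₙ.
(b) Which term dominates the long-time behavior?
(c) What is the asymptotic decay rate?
Eigenvalues: λₙ = 3.745n²π²/3.26².
First three modes:
  n=1: λ₁ = 3.745π²/3.26² ≈ 3.478
  n=2: λ₂ = 14.98π²/3.26² ≈ 13.912 (4× faster decay)
  n=3: λ₃ = 33.705π²/3.26² ≈ 31.301 (9× faster decay)
As t → ∞, higher modes decay exponentially faster. The n=1 mode dominates: θ ~ c₁ sin(πx/3.26) e^{-λ₁t}.
Decay rate: λ₁ = 3.745π²/3.26² ≈ 3.478.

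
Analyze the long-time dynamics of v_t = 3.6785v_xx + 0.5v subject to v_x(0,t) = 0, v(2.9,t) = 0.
Long-time behavior: v → 0. Diffusion dominates reaction (r=0.5 < κπ²/(4L²)≈1.08); solution decays.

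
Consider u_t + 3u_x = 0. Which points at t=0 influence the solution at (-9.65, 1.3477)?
A single point: x = -13.6931. The characteristic through (-9.65, 1.3477) is x - 3t = const, so x = -9.65 - 3·1.3477 = -13.6931.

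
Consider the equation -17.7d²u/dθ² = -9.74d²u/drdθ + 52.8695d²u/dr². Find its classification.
Rewriting in standard form: -52.8695d²u/dr² + 9.74d²u/drdθ - 17.7d²u/dθ² = 0. Elliptic. (A = -52.8695, B = 9.74, C = -17.7 gives B² - 4AC = -3648.293.)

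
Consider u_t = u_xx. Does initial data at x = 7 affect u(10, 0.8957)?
Yes, for any finite x. The heat equation has infinite propagation speed, so all initial data affects all points at any t > 0.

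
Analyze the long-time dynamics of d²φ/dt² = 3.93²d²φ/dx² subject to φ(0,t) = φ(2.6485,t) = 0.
Long-time behavior: φ oscillates (no decay). Energy is conserved; the solution oscillates indefinitely as standing waves.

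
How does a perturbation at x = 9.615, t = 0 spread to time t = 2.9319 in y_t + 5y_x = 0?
At x = 24.2745. The characteristic carries data from (9.615, 0) to (24.2745, 2.9319).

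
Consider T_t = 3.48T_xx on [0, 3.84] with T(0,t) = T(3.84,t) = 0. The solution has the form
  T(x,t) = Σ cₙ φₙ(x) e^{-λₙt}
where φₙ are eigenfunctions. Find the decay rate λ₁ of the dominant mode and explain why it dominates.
Eigenvalues: λₙ = 3.48n²π²/3.84².
First three modes:
  n=1: λ₁ = 3.48π²/3.84² ≈ 2.329
  n=2: λ₂ = 13.92π²/3.84² ≈ 9.317 (4× faster decay)
  n=3: λ₃ = 31.32π²/3.84² ≈ 20.963 (9× faster decay)
As t → ∞, higher modes decay exponentially faster. The n=1 mode dominates: T ~ c₁ sin(πx/3.84) e^{-λ₁t}.
Decay rate: λ₁ = 3.48π²/3.84² ≈ 2.329.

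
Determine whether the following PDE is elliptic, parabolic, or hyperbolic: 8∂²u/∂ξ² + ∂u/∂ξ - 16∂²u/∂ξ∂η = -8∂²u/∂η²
Rewriting in standard form: 8∂²u/∂ξ² - 16∂²u/∂ξ∂η + 8∂²u/∂η² + ∂u/∂ξ = 0. Coefficients: A = 8, B = -16, C = 8. B² - 4AC = 0, which is zero, so the equation is parabolic.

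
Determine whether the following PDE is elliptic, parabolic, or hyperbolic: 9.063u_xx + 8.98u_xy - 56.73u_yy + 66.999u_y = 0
Coefficients: A = 9.063, B = 8.98, C = -56.73. B² - 4AC = 2137.21636, which is positive, so the equation is hyperbolic.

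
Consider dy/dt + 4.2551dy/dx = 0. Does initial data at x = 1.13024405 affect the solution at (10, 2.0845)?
Yes. The characteristic through (10, 2.0845) passes through x = 1.13024405.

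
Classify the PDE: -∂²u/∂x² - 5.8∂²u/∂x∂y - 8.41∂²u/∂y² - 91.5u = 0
A = -1, B = -5.8, C = -8.41. Discriminant B² - 4AC = 0. Since 0 = 0, parabolic.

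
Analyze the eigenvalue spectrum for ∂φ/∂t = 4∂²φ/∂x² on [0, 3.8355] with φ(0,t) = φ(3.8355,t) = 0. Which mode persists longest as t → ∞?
Eigenvalues: λₙ = 4n²π²/3.8355².
First three modes:
  n=1: λ₁ = 4π²/3.8355² ≈ 2.684
  n=2: λ₂ = 16π²/3.8355² ≈ 10.734 (4× faster decay)
  n=3: λ₃ = 36π²/3.8355² ≈ 24.152 (9× faster decay)
As t → ∞, higher modes decay exponentially faster. The n=1 mode dominates: φ ~ c₁ sin(πx/3.8355) e^{-λ₁t}.
Decay rate: λ₁ = 4π²/3.8355² ≈ 2.684.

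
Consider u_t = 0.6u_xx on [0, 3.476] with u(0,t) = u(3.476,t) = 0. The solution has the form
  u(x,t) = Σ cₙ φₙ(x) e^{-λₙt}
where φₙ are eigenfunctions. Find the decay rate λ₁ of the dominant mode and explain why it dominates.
Eigenvalues: λₙ = 0.6n²π²/3.476².
First three modes:
  n=1: λ₁ = 0.6π²/3.476² ≈ 0.49
  n=2: λ₂ = 2.4π²/3.476² ≈ 1.96 (4× faster decay)
  n=3: λ₃ = 5.4π²/3.476² ≈ 4.411 (9× faster decay)
As t → ∞, higher modes decay exponentially faster. The n=1 mode dominates: u ~ c₁ sin(πx/3.476) e^{-λ₁t}.
Decay rate: λ₁ = 0.6π²/3.476² ≈ 0.49.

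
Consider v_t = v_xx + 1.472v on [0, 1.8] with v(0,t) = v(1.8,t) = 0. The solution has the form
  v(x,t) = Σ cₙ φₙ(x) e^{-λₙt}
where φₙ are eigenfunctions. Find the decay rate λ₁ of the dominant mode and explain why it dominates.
Eigenvalues: λₙ = n²π²/1.8² - 1.472.
First three modes:
  n=1: λ₁ = π²/1.8² - 1.472 ≈ 1.574
  n=2: λ₂ = 4π²/1.8² - 1.472 ≈ 10.713
  n=3: λ₃ = 9π²/1.8² - 1.472 ≈ 25.944
Since π²/1.8² ≈ 3.046 > 1.472, all λₙ > 0.
The n=1 mode decays slowest → dominates as t → ∞.
Asymptotic: v ~ c₁ sin(πx/1.8) e^{-λ₁t} with decay rate λ₁ ≈ 1.574.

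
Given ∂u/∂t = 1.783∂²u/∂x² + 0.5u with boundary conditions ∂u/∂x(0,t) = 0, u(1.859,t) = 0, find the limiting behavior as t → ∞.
u → 0. Diffusion dominates reaction (r=0.5 < κπ²/(4L²)≈1.27); solution decays.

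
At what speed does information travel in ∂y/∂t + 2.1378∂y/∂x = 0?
Speed = 2.1378. Information travels along x - 2.1378t = const (rightward).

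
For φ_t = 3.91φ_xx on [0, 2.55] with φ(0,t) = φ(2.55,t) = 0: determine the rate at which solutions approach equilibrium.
Eigenvalues: λₙ = 3.91n²π²/2.55².
First three modes:
  n=1: λ₁ = 3.91π²/2.55² ≈ 5.935
  n=2: λ₂ = 15.64π²/2.55² ≈ 23.739 (4× faster decay)
  n=3: λ₃ = 35.19π²/2.55² ≈ 53.412 (9× faster decay)
As t → ∞, higher modes decay exponentially faster. The n=1 mode dominates: φ ~ c₁ sin(πx/2.55) e^{-λ₁t}.
Decay rate: λ₁ = 3.91π²/2.55² ≈ 5.935.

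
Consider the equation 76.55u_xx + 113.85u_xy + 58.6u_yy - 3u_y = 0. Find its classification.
Elliptic. (A = 76.55, B = 113.85, C = 58.6 gives B² - 4AC = -4981.4975.)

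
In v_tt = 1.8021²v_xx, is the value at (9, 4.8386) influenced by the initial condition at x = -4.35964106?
No. The domain of dependence is [0.28035894, 17.71964106], and -4.35964106 is outside this interval.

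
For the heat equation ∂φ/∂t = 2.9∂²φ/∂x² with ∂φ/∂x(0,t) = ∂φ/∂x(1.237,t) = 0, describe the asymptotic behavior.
φ → constant (steady state). Heat is conserved (no flux at boundaries); solution approaches the spatial average.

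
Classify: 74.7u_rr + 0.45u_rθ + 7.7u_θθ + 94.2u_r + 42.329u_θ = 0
Elliptic (discriminant = -2300.5575).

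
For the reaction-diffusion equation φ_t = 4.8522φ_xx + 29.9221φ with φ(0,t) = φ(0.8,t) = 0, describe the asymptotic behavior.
φ → 0. Diffusion dominates reaction (r=29.9221 < κπ²/L²≈74.83); solution decays.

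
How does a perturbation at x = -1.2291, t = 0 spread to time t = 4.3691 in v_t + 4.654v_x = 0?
At x = 19.1046914. The characteristic carries data from (-1.2291, 0) to (19.1046914, 4.3691).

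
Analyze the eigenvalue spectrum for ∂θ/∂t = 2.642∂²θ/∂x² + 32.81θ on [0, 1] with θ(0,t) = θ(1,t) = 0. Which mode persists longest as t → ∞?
Eigenvalues: λₙ = 2.642n²π²/1² - 32.81.
First three modes:
  n=1: λ₁ = 2.642π² - 32.81 ≈ -6.735
  n=2: λ₂ = 10.568π² - 32.81 ≈ 71.492
  n=3: λ₃ = 23.778π² - 32.81 ≈ 201.869
Since 2.642π² ≈ 26.075 < 32.81, λ₁ < 0.
The n=1 mode grows fastest (−λₙ is largest for n=1) → dominates.
Asymptotic: θ ~ c₁ sin(πx/1) e^{6.735t} (exponential growth at rate −λ₁ ≈ 6.735).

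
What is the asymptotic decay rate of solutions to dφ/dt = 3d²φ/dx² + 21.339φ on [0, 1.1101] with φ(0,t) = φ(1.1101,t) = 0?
Eigenvalues: λₙ = 3n²π²/1.1101² - 21.339.
First three modes:
  n=1: λ₁ = 3π²/1.1101² - 21.339 ≈ 2.688
  n=2: λ₂ = 12π²/1.1101² - 21.339 ≈ 74.768
  n=3: λ₃ = 27π²/1.1101² - 21.339 ≈ 194.903
Since 3π²/1.1101² ≈ 24.027 > 21.339, all λₙ > 0.
The n=1 mode decays slowest → dominates as t → ∞.
Asymptotic: φ ~ c₁ sin(πx/1.1101) e^{-λ₁t} with decay rate λ₁ ≈ 2.688.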